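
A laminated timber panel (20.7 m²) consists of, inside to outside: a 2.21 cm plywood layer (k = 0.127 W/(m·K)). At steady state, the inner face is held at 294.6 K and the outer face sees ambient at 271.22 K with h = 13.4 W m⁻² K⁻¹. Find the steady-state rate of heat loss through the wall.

Treat each layer as a resistance in series:
  R_plywood = L/(kA) = 0.0221/(0.127·20.7) = 0.008407 K/W
  R_conv,out = 1/(hA) = 1/(13.4·20.7) = 0.003605 K/W
ΣR = 0.008407 + 0.003605 = 0.01201 K/W
Q = ΔT/ΣR = (294.6 K − 271.22 K)/0.01201 = 1950 W

Q = 1950 W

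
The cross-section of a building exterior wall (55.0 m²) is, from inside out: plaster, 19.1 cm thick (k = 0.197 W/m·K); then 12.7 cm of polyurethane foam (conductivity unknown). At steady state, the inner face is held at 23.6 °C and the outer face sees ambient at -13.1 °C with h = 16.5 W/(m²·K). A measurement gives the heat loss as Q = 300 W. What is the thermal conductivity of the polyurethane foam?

k = 0.0223 W/m·K

ΣR = ΔT/Q = |23.6 − -13.1|/300 = 0.1223 K/W
Known resistances:
  R_plaster = L/(kA) = 0.191/(0.197·55.0) = 0.01763 K/W
  R_conv,out = 1/(hA) = 1/(16.5·55.0) = 0.001102 K/W
R_polyurethane foam = ΣR − ΣR_known = 0.1223 − 0.01873 = 0.1036 K/W
L/(kA) = 0.1036 ⇒ k = 0.127/(0.1036·55.0) = 0.0223 W/m·K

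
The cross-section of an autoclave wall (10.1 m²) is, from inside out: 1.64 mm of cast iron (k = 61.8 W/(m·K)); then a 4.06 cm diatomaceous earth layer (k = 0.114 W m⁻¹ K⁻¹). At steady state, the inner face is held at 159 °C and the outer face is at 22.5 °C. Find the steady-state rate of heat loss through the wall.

Resistance network (inner→outer):
  R_cast iron = L/(kA) = 0.00164/(61.8·10.1) = 2.627×10^-6 K/W
  R_diatomaceous earth = L/(kA) = 0.0406/(0.114·10.1) = 0.03526 K/W
ΣR = 2.627×10^-6 + 0.03526 = 0.03526 K/W
Q = ΔT/ΣR = (159 °C − 22.5 °C)/0.03526 = 3870 W

Q = 3.87 kW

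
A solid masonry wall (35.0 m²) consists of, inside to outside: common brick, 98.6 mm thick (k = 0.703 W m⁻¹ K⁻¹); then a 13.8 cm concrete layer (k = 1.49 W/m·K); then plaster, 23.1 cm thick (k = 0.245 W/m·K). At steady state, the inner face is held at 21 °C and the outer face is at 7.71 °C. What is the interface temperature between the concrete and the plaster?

T = 18.4 °C

Resistance network (inner→outer):
  R_common brick = L/(kA) = 0.0986/(0.703·35.0) = 0.004007 K/W
  R_concrete = L/(kA) = 0.138/(1.49·35.0) = 0.002646 K/W
  R_plaster = L/(kA) = 0.231/(0.245·35.0) = 0.02694 K/W
ΣR = 0.004007 + 0.002646 + 0.02694 = 0.03359 K/W
Q = ΔT/ΣR = (21 °C − 7.71 °C)/0.03359 = 395.7 W
From the inner boundary to the concrete/plaster interface, ΣR_partial = 0.006653 K/W.
T_interface = T_in − Q·ΣR_partial = 21 °C − (395.7)(0.006653) = 18.4 °C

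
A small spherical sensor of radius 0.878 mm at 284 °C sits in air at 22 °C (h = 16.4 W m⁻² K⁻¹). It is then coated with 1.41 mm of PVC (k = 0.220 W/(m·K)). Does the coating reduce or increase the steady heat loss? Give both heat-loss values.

Critical radius for a sphere: r_cr = 2k/h = 0.0268 m = 2.68 cm.
Outer radius after coating: r₂ = 8.78×10^-4 + 0.00141 = 0.002288 m.
Since r₁ < r_cr and r₂ ≤ r_cr, the coating moves toward the maximum at r_cr — heat loss rises.
Bare: R = 1/(4πr₁²h) = 6294 K/W; Q = 262/6294 = 0.0416 W.
Coated: R = R_cond + R_conv = 1181 K/W; Q = 262/1181 = 0.222 W.

increases: 0.0416 → 0.222 W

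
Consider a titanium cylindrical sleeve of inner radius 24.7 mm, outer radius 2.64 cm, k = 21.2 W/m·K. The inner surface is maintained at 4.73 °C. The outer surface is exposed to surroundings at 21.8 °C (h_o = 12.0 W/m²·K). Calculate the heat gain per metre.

Resistance network (inner→outer):
  R'_titanium = ln(0.0264/0.0247)/(2πk) = 0.06656/(2π·21.2) = 4.997×10^-4 m·K/W
  R'_conv,out = 1/(2πr h) = 1/(2π·0.0264·12.0) = 0.5024 m·K/W
ΣR = 4.997×10^-4 + 0.5024 = 0.5029 m·K/W
Q' = ΔT/ΣR = (4.73 °C − 21.8 °C)/0.5029 = -33.9 W/m
(Negative Q' ⇒ heat flows inward; heat gain = 33.9 W/m.)

Q' = 33.9 W/m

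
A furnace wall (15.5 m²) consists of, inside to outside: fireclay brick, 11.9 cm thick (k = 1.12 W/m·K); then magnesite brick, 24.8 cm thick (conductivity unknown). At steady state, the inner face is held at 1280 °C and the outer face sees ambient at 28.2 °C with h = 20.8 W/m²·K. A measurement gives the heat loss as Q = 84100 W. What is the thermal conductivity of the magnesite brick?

ΣR = ΔT/Q = |1280 − 28.2|/84100 = 0.01488 K/W
Known resistances:
  R_fireclay brick = L/(kA) = 0.119/(1.12·15.5) = 0.006855 K/W
  R_conv,out = 1/(hA) = 1/(20.8·15.5) = 0.003102 K/W
R_magnesite brick = ΣR − ΣR_known = 0.01488 − 0.009957 = 0.004923 K/W
L/(kA) = 0.004923 ⇒ k = 0.248/(0.004923·15.5) = 3.25 W/m·K

k = 3.25 W/m·K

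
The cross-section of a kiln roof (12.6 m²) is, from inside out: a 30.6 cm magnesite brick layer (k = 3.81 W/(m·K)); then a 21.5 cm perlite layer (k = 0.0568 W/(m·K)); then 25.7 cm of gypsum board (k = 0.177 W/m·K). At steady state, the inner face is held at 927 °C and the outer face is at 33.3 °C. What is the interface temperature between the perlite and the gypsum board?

T = 277 °C

Series thermal resistances, inner to outer:
  R_magnesite brick = L/(kA) = 0.306/(3.81·12.6) = 0.006374 K/W
  R_perlite = L/(kA) = 0.215/(0.0568·12.6) = 0.3004 K/W
  R_gypsum board = L/(kA) = 0.257/(0.177·12.6) = 0.1152 K/W
ΣR = 0.006374 + 0.3004 + 0.1152 = 0.4220 K/W
Q = ΔT/ΣR = (927 °C − 33.3 °C)/0.4220 = 2118 W
From the inner boundary to the perlite/gypsum board interface, ΣR_partial = 0.3068 K/W.
T_interface = T_in − Q·ΣR_partial = 927 °C − (2118)(0.3068) = 277 °C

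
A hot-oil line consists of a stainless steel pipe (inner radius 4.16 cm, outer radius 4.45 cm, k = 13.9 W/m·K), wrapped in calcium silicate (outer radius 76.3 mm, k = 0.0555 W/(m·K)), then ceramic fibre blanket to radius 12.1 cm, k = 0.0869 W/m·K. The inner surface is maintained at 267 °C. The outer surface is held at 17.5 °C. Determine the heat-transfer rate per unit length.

Series thermal resistances, inner to outer:
  R'_stainless steel = ln(0.0445/0.0416)/(2πk) = 0.06739/(2π·13.9) = 7.716×10^-4 m·K/W
  R'_calcium silicate = ln(0.0763/0.0445)/(2πk) = 0.5392/(2π·0.0555) = 1.546 m·K/W
  R'_ceramic fibre blanket = ln(0.121/0.0763)/(2πk) = 0.4611/(2π·0.0869) = 0.8445 m·K/W
ΣR = 7.716×10^-4 + 1.546 + 0.8445 = 2.391 m·K/W
Q' = ΔT/ΣR = (267 °C − 17.5 °C)/2.391 = 104 W/m

Q' = 104 W/m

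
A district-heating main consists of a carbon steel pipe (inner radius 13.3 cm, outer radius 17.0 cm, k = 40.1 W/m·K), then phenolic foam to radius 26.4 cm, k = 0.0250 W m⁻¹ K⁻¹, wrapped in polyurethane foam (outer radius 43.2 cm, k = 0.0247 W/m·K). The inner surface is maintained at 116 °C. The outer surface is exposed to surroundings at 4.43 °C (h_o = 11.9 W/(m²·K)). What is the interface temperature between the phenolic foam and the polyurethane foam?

T = 63.9 °C

Series thermal resistances, inner to outer:
  R'_carbon steel = ln(0.170/0.133)/(2πk) = 0.2454/(2π·40.1) = 9.742×10^-4 m·K/W
  R'_phenolic foam = ln(0.264/0.170)/(2πk) = 0.4402/(2π·0.0250) = 2.802 m·K/W
  R'_polyurethane foam = ln(0.432/0.264)/(2πk) = 0.4925/(2π·0.0247) = 3.173 m·K/W
  R'_conv,out = 1/(2πr h) = 1/(2π·0.432·11.9) = 0.03096 m·K/W
ΣR = 9.742×10^-4 + 2.802 + 3.173 + 0.03096 = 6.007 m·K/W
Q' = ΔT/ΣR = (116 °C − 4.43 °C)/6.007 = 18.57 W/m
From the inner boundary to the phenolic foam/polyurethane foam interface, ΣR_partial = 2.803 m·K/W.
T_interface = T_in − Q'·ΣR_partial = 116 °C − (18.57)(2.803) = 63.9 °C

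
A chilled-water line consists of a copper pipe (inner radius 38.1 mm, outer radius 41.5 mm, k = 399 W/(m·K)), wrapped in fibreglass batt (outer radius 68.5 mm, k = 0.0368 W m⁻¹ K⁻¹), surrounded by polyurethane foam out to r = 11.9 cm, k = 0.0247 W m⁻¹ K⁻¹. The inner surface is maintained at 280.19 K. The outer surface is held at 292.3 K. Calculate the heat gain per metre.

Q' = 2.11 W/m

Treat each layer as a resistance in series:
  R'_copper = ln(0.0415/0.0381)/(2πk) = 0.08548/(2π·399) = 3.410×10^-5 m·K/W
  R'_fibreglass batt = ln(0.0685/0.0415)/(2πk) = 0.5011/(2π·0.0368) = 2.167 m·K/W
  R'_polyurethane foam = ln(0.119/0.0685)/(2πk) = 0.5523/(2π·0.0247) = 3.559 m·K/W
ΣR = 3.410×10^-5 + 2.167 + 3.559 = 5.726 m·K/W
Q' = ΔT/ΣR = (280.19 K − 292.3 K)/5.726 = -2.11 W/m
(Negative Q' ⇒ heat flows inward; heat gain = 2.11 W/m.)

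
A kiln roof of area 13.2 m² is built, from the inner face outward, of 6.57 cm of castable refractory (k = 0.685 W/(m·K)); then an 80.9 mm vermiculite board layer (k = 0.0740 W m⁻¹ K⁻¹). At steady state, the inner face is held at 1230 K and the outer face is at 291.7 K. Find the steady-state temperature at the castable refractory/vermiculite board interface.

T = 1154 K

Treat each layer as a resistance in series:
  R_castable refractory = L/(kA) = 0.0657/(0.685·13.2) = 0.007266 K/W
  R_vermiculite board = L/(kA) = 0.0809/(0.0740·13.2) = 0.08282 K/W
ΣR = 0.007266 + 0.08282 = 0.09009 K/W
Q = ΔT/ΣR = (1230 K − 291.7 K)/0.09009 = 10420 W
From the inner boundary to the castable refractory/vermiculite board interface, ΣR_partial = 0.007266 K/W.
T_interface = T_in − Q·ΣR_partial = 1230 K − (10420)(0.007266) = 1154 K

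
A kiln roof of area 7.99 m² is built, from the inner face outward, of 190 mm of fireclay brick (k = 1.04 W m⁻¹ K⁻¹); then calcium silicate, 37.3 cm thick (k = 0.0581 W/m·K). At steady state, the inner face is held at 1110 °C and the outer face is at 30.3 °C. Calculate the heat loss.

Resistance network (inner→outer):
  R_fireclay brick = L/(kA) = 0.190/(1.04·7.99) = 0.02287 K/W
  R_calcium silicate = L/(kA) = 0.373/(0.0581·7.99) = 0.8035 K/W
ΣR = 0.02287 + 0.8035 = 0.8264 K/W
Q = ΔT/ΣR = (1110 °C − 30.3 °C)/0.8264 = 1310 W

Q = 1310 W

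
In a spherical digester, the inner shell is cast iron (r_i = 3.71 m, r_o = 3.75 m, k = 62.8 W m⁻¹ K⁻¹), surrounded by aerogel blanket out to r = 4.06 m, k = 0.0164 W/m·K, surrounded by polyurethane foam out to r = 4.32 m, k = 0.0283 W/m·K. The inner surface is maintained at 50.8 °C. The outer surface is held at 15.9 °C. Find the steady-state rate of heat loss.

Resistance network (inner→outer):
  R_cast iron = (1/3.71 − 1/3.75)/(4πk) = 0.002875/(4π·62.8) = 3.643×10^-6 K/W
  R_aerogel blanket = (1/3.75 − 1/4.06)/(4πk) = 0.02036/(4π·0.0164) = 0.09880 K/W
  R_polyurethane foam = (1/4.06 − 1/4.32)/(4πk) = 0.01482/(4π·0.0283) = 0.04168 K/W
ΣR = 3.643×10^-6 + 0.09880 + 0.04168 = 0.1405 K/W
Q = ΔT/ΣR = (50.8 °C − 15.9 °C)/0.1405 = 248 W

Q = 248 W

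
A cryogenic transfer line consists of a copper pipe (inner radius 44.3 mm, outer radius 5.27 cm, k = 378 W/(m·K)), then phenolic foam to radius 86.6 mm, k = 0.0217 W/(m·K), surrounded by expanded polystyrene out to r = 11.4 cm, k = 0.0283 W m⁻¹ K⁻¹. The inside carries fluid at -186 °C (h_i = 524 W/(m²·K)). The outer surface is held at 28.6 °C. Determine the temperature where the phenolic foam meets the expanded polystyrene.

T = -35.3 °C

Series thermal resistances, inner to outer:
  R'_conv,in = 1/(2πr h) = 1/(2π·0.0443·524) = 0.006856 m·K/W
  R'_copper = ln(0.0527/0.0443)/(2πk) = 0.1736/(2π·378) = 7.311×10^-5 m·K/W
  R'_phenolic foam = ln(0.0866/0.0527)/(2πk) = 0.4967/(2π·0.0217) = 3.643 m·K/W
  R'_expanded polystyrene = ln(0.114/0.0866)/(2πk) = 0.2749/(2π·0.0283) = 1.546 m·K/W
ΣR = 0.006856 + 7.311×10^-5 + 3.643 + 1.546 = 5.196 m·K/W
Q' = ΔT/ΣR = (-186 °C − 28.6 °C)/5.196 = -41.30 W/m
From the inner boundary to the phenolic foam/expanded polystyrene interface, ΣR_partial = 3.650 m·K/W.
T_interface = T_in − Q'·ΣR_partial = -186 °C − (-41.30)(3.650) = -35.3 °C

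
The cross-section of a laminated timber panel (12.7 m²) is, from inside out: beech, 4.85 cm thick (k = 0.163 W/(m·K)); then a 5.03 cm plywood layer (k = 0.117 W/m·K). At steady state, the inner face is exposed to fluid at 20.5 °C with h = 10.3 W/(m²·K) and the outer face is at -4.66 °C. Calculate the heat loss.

Q = 388 W

Resistance network (inner→outer):
  R_conv,in = 1/(hA) = 1/(10.3·12.7) = 0.007645 K/W
  R_beech = L/(kA) = 0.0485/(0.163·12.7) = 0.02343 K/W
  R_plywood = L/(kA) = 0.0503/(0.117·12.7) = 0.03385 K/W
ΣR = 0.007645 + 0.02343 + 0.03385 = 0.06492 K/W
Q = ΔT/ΣR = (20.5 °C − -4.66 °C)/0.06492 = 388 W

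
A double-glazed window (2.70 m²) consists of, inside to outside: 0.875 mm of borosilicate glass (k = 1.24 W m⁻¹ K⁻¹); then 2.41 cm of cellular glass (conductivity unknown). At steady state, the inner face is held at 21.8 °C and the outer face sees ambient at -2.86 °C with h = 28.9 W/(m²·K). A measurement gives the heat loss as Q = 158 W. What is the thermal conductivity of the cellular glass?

k = 0.0624 W/m·K

ΣR = ΔT/Q = |21.8 − -2.86|/158 = 0.1561 K/W
Known resistances:
  R_borosilicate glass = L/(kA) = 8.75×10^-4/(1.24·2.70) = 2.614×10^-4 K/W
  R_conv,out = 1/(hA) = 1/(28.9·2.70) = 0.01282 K/W
R_cellular glass = ΣR − ΣR_known = 0.1561 − 0.01308 = 0.1430 K/W
L/(kA) = 0.1430 ⇒ k = 0.0241/(0.1430·2.70) = 0.0624 W/m·K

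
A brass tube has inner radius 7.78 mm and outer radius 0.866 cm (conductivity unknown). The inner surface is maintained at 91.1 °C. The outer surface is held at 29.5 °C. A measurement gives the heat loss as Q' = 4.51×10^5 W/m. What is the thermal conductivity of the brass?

k = 125 W/m·K

ΣR = ΔT/Q' = |91.1 − 29.5|/4.51×10^5 = 1.366×10^-4 m·K/W
ln(r₂/r₁)/(2πk) = 1.366×10^-4 ⇒ k = 0.1072/(2π·1.366×10^-4) = 125 W/m·K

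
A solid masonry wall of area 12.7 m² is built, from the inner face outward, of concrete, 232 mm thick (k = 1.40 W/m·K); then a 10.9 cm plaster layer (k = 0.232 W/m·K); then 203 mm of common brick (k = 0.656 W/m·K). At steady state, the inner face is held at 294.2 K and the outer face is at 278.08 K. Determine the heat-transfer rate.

Series thermal resistances, inner to outer:
  R_concrete = L/(kA) = 0.232/(1.40·12.7) = 0.01305 K/W
  R_plaster = L/(kA) = 0.109/(0.232·12.7) = 0.03699 K/W
  R_common brick = L/(kA) = 0.203/(0.656·12.7) = 0.02437 K/W
ΣR = 0.01305 + 0.03699 + 0.02437 = 0.07441 K/W
Q = ΔT/ΣR = (294.2 K − 278.08 K)/0.07441 = 217 W

Q = 217 W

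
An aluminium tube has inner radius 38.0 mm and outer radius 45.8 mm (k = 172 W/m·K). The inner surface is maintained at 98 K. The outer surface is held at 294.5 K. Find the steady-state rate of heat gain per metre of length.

Q' = 1.14×10^6 W/m

Q' = 2πk·ΔT/ln(r₂/r₁) = 2π × 172 × 196.5 / ln(0.0458/0.0380) = 1.14×10^6 W/m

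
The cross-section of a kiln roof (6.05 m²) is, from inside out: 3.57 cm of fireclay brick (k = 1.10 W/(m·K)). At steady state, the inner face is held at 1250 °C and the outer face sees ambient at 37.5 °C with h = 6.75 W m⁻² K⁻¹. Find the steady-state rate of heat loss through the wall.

Resistance network (inner→outer):
  R_fireclay brick = L/(kA) = 0.0357/(1.10·6.05) = 0.005364 K/W
  R_conv,out = 1/(hA) = 1/(6.75·6.05) = 0.02449 K/W
ΣR = 0.005364 + 0.02449 = 0.02985 K/W
Q = ΔT/ΣR = (1250 °C − 37.5 °C)/0.02985 = 40600 W

Q = 40.6 kW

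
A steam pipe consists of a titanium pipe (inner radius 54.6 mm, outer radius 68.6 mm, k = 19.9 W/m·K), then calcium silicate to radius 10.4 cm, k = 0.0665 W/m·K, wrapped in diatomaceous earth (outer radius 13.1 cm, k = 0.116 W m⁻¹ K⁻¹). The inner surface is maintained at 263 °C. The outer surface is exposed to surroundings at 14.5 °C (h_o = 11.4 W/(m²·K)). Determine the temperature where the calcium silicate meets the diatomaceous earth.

Series thermal resistances, inner to outer:
  R'_titanium = ln(0.0686/0.0546)/(2πk) = 0.2283/(2π·19.9) = 0.001826 m·K/W
  R'_calcium silicate = ln(0.104/0.0686)/(2πk) = 0.4161/(2π·0.0665) = 0.9959 m·K/W
  R'_diatomaceous earth = ln(0.131/0.104)/(2πk) = 0.2308/(2π·0.116) = 0.3167 m·K/W
  R'_conv,out = 1/(2πr h) = 1/(2π·0.131·11.4) = 0.1066 m·K/W
ΣR = 0.001826 + 0.9959 + 0.3167 + 0.1066 = 1.421 m·K/W
Q' = ΔT/ΣR = (263 °C − 14.5 °C)/1.421 = 174.9 W/m
From the inner boundary to the calcium silicate/diatomaceous earth interface, ΣR_partial = 0.9977 m·K/W.
T_interface = T_in − Q'·ΣR_partial = 263 °C − (174.9)(0.9977) = 88.5 °C

T = 88.5 °C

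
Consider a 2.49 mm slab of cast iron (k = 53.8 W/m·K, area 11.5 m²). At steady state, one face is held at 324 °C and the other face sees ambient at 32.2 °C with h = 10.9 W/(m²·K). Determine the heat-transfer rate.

Q = 36.6 kW

Resistance network (inner→outer):
  R_cast iron = L/(kA) = 0.00249/(53.8·11.5) = 4.025×10^-6 K/W
  R_conv,out = 1/(hA) = 1/(10.9·11.5) = 0.007978 K/W
ΣR = 4.025×10^-6 + 0.007978 = 0.007982 K/W
Q = ΔT/ΣR = (324 °C − 32.2 °C)/0.007982 = 36600 W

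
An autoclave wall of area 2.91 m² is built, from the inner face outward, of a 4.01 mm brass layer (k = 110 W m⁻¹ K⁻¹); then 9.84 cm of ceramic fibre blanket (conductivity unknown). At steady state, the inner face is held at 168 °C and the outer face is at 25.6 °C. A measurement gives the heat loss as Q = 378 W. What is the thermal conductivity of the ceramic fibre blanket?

ΣR = ΔT/Q = |168 − 25.6|/378 = 0.3767 K/W
Known resistances:
  R_brass = L/(kA) = 0.00401/(110·2.91) = 1.253×10^-5 K/W
R_ceramic fibre blanket = ΣR − ΣR_known = 0.3767 − 1.253×10^-5 = 0.3767 K/W
L/(kA) = 0.3767 ⇒ k = 0.0984/(0.3767·2.91) = 0.0898 W/m·K

k = 0.0898 W/m·K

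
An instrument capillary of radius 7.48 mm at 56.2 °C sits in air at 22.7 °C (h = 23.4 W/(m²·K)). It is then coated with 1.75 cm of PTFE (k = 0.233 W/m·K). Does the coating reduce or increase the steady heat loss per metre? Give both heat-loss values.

reduces: 36.8 → 30.6 W/m

Critical radius for a cylinder: r_cr = k/h = 0.00996 m = 0.996 cm.
Outer radius after coating: r₂ = 0.00748 + 0.0175 = 0.02498 m.
r₁ < r_cr < r₂: heat loss rises to a maximum at r_cr then falls. Whether the coating helps depends on whether Q(r₂) has dropped back below Q(r₁).
Bare: R = 1/(2πr₁h) = 0.9093 m·K/W; Q = 33.5/0.9093 = 36.8 W/m.
Coated: R = R_cond + R_conv = 1.096 m·K/W; Q = 33.5/1.096 = 30.6 W/m.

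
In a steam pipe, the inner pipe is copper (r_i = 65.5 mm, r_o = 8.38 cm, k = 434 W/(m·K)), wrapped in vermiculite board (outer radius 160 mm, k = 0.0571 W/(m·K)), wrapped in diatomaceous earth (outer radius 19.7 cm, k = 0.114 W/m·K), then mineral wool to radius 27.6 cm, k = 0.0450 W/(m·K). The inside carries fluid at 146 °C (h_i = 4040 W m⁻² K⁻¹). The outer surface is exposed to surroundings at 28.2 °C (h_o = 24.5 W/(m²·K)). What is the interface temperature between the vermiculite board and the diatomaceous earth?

T = 81.8 °C

Treat each layer as a resistance in series:
  R'_conv,in = 1/(2πr h) = 1/(2π·0.0655·4040) = 6.014×10^-4 m·K/W
  R'_copper = ln(0.0838/0.0655)/(2πk) = 0.2464/(2π·434) = 9.035×10^-5 m·K/W
  R'_vermiculite board = ln(0.160/0.0838)/(2πk) = 0.6467/(2π·0.0571) = 1.803 m·K/W
  R'_diatomaceous earth = ln(0.197/0.160)/(2πk) = 0.2080/(2π·0.114) = 0.2904 m·K/W
  R'_mineral wool = ln(0.276/0.197)/(2πk) = 0.3372/(2π·0.0450) = 1.193 m·K/W
  R'_conv,out = 1/(2πr h) = 1/(2π·0.276·24.5) = 0.02354 m·K/W
ΣR = 6.014×10^-4 + 9.035×10^-5 + 1.803 + 0.2904 + 1.193 + 0.02354 = 3.311 m·K/W
Q' = ΔT/ΣR = (146 °C − 28.2 °C)/3.311 = 35.58 W/m
From the inner boundary to the vermiculite board/diatomaceous earth interface, ΣR_partial = 1.804 m·K/W.
T_interface = T_in − Q'·ΣR_partial = 146 °C − (35.58)(1.804) = 81.8 °C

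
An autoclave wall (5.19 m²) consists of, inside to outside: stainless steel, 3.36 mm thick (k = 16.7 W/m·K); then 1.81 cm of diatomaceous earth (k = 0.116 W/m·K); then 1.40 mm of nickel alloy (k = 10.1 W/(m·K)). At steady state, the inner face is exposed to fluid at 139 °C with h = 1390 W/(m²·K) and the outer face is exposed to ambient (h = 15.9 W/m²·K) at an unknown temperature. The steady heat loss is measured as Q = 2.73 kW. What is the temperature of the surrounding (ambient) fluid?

T_out = 23.3 °C

Series resistances:
  R_conv,in = 1/(hA) = 1/(1390·5.19) = 1.386×10^-4 K/W
  R_stainless steel = L/(kA) = 0.00336/(16.7·5.19) = 3.877×10^-5 K/W
  R_diatomaceous earth = L/(kA) = 0.0181/(0.116·5.19) = 0.03006 K/W
  R_nickel alloy = L/(kA) = 0.00140/(10.1·5.19) = 2.671×10^-5 K/W
  R_conv,out = 1/(hA) = 1/(15.9·5.19) = 0.01212 K/W
ΣR = 0.04239 K/W
ΔT = Q·ΣR = 2730 × 0.04239 = 115.7 K
Heat flows outward, so T_out = T_in − ΔT = 139 − 115.7 = 23.3 °C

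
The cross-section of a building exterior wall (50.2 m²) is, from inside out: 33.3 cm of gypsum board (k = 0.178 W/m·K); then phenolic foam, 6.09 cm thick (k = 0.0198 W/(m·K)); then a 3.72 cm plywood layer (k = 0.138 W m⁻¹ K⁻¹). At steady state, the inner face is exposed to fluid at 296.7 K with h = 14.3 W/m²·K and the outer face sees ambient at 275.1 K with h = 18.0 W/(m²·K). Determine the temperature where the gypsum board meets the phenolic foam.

T = 288.9 K

Resistance network (inner→outer):
  R_conv,in = 1/(hA) = 1/(14.3·50.2) = 0.001393 K/W
  R_gypsum board = L/(kA) = 0.333/(0.178·50.2) = 0.03727 K/W
  R_phenolic foam = L/(kA) = 0.0609/(0.0198·50.2) = 0.06127 K/W
  R_plywood = L/(kA) = 0.0372/(0.138·50.2) = 0.005370 K/W
  R_conv,out = 1/(hA) = 1/(18.0·50.2) = 0.001107 K/W
ΣR = 0.001393 + 0.03727 + 0.06127 + 0.005370 + 0.001107 = 0.1064 K/W
Q = ΔT/ΣR = (296.7 K − 275.1 K)/0.1064 = 203.0 W
From the inner boundary to the gypsum board/phenolic foam interface, ΣR_partial = 0.03866 K/W.
T_interface = T_in − Q·ΣR_partial = 296.7 K − (203.0)(0.03866) = 288.9 K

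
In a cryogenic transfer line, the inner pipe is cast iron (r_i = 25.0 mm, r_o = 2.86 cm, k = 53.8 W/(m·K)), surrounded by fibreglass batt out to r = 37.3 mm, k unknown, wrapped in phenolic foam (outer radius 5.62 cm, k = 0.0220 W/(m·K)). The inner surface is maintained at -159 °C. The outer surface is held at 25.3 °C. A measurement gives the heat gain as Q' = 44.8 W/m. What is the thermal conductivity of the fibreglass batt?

ΣR = ΔT/Q' = |-159 − 25.3|/44.8 = 4.114 m·K/W
Known resistances:
  R'_cast iron = ln(0.0286/0.0250)/(2πk) = 0.1345/(2π·53.8) = 3.980×10^-4 m·K/W
  R'_phenolic foam = ln(0.0562/0.0373)/(2πk) = 0.4099/(2π·0.0220) = 2.966 m·K/W
R_fibreglass batt = ΣR − ΣR_known = 4.114 − 2.966 = 1.148 m·K/W
ln(r₂/r₁)/(2πk) = 1.148 ⇒ k = 0.2656/(2π·1.148) = 0.0368 W/m·K

k = 0.0368 W/m·K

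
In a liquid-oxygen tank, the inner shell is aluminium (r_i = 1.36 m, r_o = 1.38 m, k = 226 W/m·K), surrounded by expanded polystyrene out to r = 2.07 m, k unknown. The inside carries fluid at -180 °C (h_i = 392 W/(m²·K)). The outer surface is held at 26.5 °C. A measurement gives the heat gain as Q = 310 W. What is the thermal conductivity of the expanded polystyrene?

ΣR = ΔT/Q = |-180 − 26.5|/310 = 0.6661 K/W
Known resistances:
  R_conv,in = 1/(4πr²h) = 1/(4π·1.36²·392) = 1.098×10^-4 K/W
  R_aluminium = (1/1.36 − 1/1.38)/(4πk) = 0.01066/(4π·226) = 3.752×10^-6 K/W
R_expanded polystyrene = ΣR − ΣR_known = 0.6661 − 1.136×10^-4 = 0.6660 K/W
(1/r₁−1/r₂)/(4πk) = 0.6660 ⇒ k = 0.2415/(4π·0.6660) = 0.0289 W/m·K

k = 0.0289 W/m·K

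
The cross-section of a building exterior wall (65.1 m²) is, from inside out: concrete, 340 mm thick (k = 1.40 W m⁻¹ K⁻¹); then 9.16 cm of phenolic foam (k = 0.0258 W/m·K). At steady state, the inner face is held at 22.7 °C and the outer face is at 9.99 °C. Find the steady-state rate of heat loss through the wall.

Q = 218 W

Resistance network (inner→outer):
  R_concrete = L/(kA) = 0.340/(1.40·65.1) = 0.003731 K/W
  R_phenolic foam = L/(kA) = 0.0916/(0.0258·65.1) = 0.05454 K/W
ΣR = 0.003731 + 0.05454 = 0.05827 K/W
Q = ΔT/ΣR = (22.7 °C − 9.99 °C)/0.05827 = 218 W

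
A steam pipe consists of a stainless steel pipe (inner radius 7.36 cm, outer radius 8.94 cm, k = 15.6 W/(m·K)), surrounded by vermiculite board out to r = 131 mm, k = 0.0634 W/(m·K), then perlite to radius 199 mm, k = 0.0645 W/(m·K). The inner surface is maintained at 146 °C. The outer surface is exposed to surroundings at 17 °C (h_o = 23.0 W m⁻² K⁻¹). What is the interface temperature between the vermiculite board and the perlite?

T = 84.9 °C

Series thermal resistances, inner to outer:
  R'_stainless steel = ln(0.0894/0.0736)/(2πk) = 0.1945/(2π·15.6) = 0.001984 m·K/W
  R'_vermiculite board = ln(0.131/0.0894)/(2πk) = 0.3821/(2π·0.0634) = 0.9591 m·K/W
  R'_perlite = ln(0.199/0.131)/(2πk) = 0.4181/(2π·0.0645) = 1.032 m·K/W
  R'_conv,out = 1/(2πr h) = 1/(2π·0.199·23.0) = 0.03477 m·K/W
ΣR = 0.001984 + 0.9591 + 1.032 + 0.03477 = 2.028 m·K/W
Q' = ΔT/ΣR = (146 °C − 17 °C)/2.028 = 63.61 W/m
From the inner boundary to the vermiculite board/perlite interface, ΣR_partial = 0.9611 m·K/W.
T_interface = T_in − Q'·ΣR_partial = 146 °C − (63.61)(0.9611) = 84.9 °C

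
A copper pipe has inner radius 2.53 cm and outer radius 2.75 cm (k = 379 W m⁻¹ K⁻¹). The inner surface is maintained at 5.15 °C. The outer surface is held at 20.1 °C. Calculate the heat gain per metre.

Q' = 427 kW/m

Q' = 2πk·ΔT/ln(r₂/r₁) = 2π × 379 × 14.95 / ln(0.0275/0.0253) = 4.27×10^5 W/m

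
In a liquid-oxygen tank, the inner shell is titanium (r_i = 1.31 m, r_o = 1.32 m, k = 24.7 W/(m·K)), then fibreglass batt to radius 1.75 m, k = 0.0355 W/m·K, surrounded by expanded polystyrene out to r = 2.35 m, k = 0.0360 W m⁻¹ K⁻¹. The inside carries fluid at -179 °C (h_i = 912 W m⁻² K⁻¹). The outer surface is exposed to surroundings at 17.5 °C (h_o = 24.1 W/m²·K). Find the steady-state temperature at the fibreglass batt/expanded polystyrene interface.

T = -68.2 °C

Series thermal resistances, inner to outer:
  R_conv,in = 1/(4πr²h) = 1/(4π·1.31²·912) = 5.085×10^-5 K/W
  R_titanium = (1/1.31 − 1/1.32)/(4πk) = 0.005783/(4π·24.7) = 1.863×10^-5 K/W
  R_fibreglass batt = (1/1.32 − 1/1.75)/(4πk) = 0.1861/(4π·0.0355) = 0.4173 K/W
  R_expanded polystyrene = (1/1.75 − 1/2.35)/(4πk) = 0.1459/(4π·0.0360) = 0.3225 K/W
  R_conv,out = 1/(4πr²h) = 1/(4π·2.35²·24.1) = 5.979×10^-4 K/W
ΣR = 5.085×10^-5 + 1.863×10^-5 + 0.4173 + 0.3225 + 5.979×10^-4 = 0.7405 K/W
Q = ΔT/ΣR = (-179 °C − 17.5 °C)/0.7405 = -265.4 W
From the inner boundary to the fibreglass batt/expanded polystyrene interface, ΣR_partial = 0.4174 K/W.
T_interface = T_in − Q·ΣR_partial = -179 °C − (-265.4)(0.4174) = -68.2 °C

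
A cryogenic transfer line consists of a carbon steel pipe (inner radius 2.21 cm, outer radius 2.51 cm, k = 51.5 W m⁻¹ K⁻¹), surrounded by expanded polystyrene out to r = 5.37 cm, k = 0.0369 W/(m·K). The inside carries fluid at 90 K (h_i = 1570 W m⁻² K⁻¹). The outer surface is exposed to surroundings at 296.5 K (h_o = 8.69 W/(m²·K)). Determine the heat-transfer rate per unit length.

Resistance network (inner→outer):
  R'_conv,in = 1/(2πr h) = 1/(2π·0.0221·1570) = 0.004587 m·K/W
  R'_carbon steel = ln(0.0251/0.0221)/(2πk) = 0.1273/(2π·51.5) = 3.934×10^-4 m·K/W
  R'_expanded polystyrene = ln(0.0537/0.0251)/(2πk) = 0.7605/(2π·0.0369) = 3.280 m·K/W
  R'_conv,out = 1/(2πr h) = 1/(2π·0.0537·8.69) = 0.3411 m·K/W
ΣR = 0.004587 + 3.934×10^-4 + 3.280 + 0.3411 = 3.626 m·K/W
Q' = ΔT/ΣR = (90 K − 296.5 K)/3.626 = -56.9 W/m
(Negative Q' ⇒ heat flows inward; heat gain = 56.9 W/m.)

Q' = 56.9 W/m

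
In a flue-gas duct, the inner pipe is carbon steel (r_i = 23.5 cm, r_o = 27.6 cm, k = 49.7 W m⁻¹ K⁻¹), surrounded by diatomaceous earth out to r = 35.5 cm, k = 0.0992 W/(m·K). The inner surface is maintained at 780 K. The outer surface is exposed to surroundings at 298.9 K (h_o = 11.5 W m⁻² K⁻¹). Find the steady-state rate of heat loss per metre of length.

Q' = 1090 W/m

Resistance network (inner→outer):
  R'_carbon steel = ln(0.276/0.235)/(2πk) = 0.1608/(2π·49.7) = 5.150×10^-4 m·K/W
  R'_diatomaceous earth = ln(0.355/0.276)/(2πk) = 0.2517/(2π·0.0992) = 0.4039 m·K/W
  R'_conv,out = 1/(2πr h) = 1/(2π·0.355·11.5) = 0.03898 m·K/W
ΣR = 5.150×10^-4 + 0.4039 + 0.03898 = 0.4434 m·K/W
Q' = ΔT/ΣR = (780 K − 298.9 K)/0.4434 = 1090 W/m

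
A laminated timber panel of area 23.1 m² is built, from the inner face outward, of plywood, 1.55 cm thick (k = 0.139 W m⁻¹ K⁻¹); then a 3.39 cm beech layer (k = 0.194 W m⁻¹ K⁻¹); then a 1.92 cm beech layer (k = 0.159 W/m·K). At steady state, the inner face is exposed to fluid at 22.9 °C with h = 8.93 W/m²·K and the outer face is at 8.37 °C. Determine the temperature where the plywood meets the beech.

Resistance network (inner→outer):
  R_conv,in = 1/(hA) = 1/(8.93·23.1) = 0.004848 K/W
  R_plywood = L/(kA) = 0.0155/(0.139·23.1) = 0.004827 K/W
  R_beech = L/(kA) = 0.0339/(0.194·23.1) = 0.007565 K/W
  R_beech = L/(kA) = 0.0192/(0.159·23.1) = 0.005227 K/W
ΣR = 0.004848 + 0.004827 + 0.007565 + 0.005227 = 0.02247 K/W
Q = ΔT/ΣR = (22.9 °C − 8.37 °C)/0.02247 = 646.6 W
From the inner boundary to the plywood/beech interface, ΣR_partial = 0.009675 K/W.
T_interface = T_in − Q·ΣR_partial = 22.9 °C − (646.6)(0.009675) = 16.6 °C

T = 16.6 °C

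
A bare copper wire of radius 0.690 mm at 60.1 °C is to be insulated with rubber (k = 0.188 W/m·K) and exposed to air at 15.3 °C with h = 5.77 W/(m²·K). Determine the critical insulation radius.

For a cylinder, r_cr = k_ins/h = 0.188/5.77 = 0.0326 m = 3.26 cm

r_cr = 3.26 cm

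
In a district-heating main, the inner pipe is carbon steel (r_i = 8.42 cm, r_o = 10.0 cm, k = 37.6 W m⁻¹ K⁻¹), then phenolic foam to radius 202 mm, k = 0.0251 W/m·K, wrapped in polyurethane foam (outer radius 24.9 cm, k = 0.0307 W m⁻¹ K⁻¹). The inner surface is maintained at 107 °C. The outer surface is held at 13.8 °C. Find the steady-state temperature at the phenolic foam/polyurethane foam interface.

Resistance network (inner→outer):
  R'_carbon steel = ln(0.100/0.0842)/(2πk) = 0.1720/(2π·37.6) = 7.279×10^-4 m·K/W
  R'_phenolic foam = ln(0.202/0.100)/(2πk) = 0.7031/(2π·0.0251) = 4.458 m·K/W
  R'_polyurethane foam = ln(0.249/0.202)/(2πk) = 0.2092/(2π·0.0307) = 1.084 m·K/W
ΣR = 7.279×10^-4 + 4.458 + 1.084 = 5.543 m·K/W
Q' = ΔT/ΣR = (107 °C − 13.8 °C)/5.543 = 16.81 W/m
From the inner boundary to the phenolic foam/polyurethane foam interface, ΣR_partial = 4.459 m·K/W.
T_interface = T_in − Q'·ΣR_partial = 107 °C − (16.81)(4.459) = 32.0 °C

T = 32.0 °C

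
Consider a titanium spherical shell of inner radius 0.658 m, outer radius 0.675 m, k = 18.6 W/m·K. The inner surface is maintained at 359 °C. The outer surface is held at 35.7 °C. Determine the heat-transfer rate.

Q = 4πk·ΔT/(1/r₁ − 1/r₂) = 4π × 18.6 × 323.3 / (1/0.658 − 1/0.675) = 1.97×10^6 W

Q = 1970 kW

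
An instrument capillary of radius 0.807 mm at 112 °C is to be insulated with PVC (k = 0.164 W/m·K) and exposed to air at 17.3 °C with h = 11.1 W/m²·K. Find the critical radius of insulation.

For a cylinder, r_cr = k_ins/h = 0.164/11.1 = 0.0148 m = 1.48 cm

r_cr = 1.48 cm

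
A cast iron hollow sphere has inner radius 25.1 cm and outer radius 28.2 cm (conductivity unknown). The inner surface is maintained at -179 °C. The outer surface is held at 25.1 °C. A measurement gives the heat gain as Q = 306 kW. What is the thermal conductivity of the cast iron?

ΣR = ΔT/Q = |-179 − 25.1|/3.06×10^5 = 6.670×10^-4 K/W
(1/r₁−1/r₂)/(4πk) = 6.670×10^-4 ⇒ k = 0.4380/(4π·6.670×10^-4) = 52.3 W/m·K

k = 52.3 W/m·K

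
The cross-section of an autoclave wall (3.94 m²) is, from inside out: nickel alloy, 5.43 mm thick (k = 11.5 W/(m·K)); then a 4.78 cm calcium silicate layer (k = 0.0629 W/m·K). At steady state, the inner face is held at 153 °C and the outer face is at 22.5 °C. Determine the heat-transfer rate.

Treat each layer as a resistance in series:
  R_nickel alloy = L/(kA) = 0.00543/(11.5·3.94) = 1.198×10^-4 K/W
  R_calcium silicate = L/(kA) = 0.0478/(0.0629·3.94) = 0.1929 K/W
ΣR = 1.198×10^-4 + 0.1929 = 0.1930 K/W
Q = ΔT/ΣR = (153 °C − 22.5 °C)/0.1930 = 676 W

Q = 676 W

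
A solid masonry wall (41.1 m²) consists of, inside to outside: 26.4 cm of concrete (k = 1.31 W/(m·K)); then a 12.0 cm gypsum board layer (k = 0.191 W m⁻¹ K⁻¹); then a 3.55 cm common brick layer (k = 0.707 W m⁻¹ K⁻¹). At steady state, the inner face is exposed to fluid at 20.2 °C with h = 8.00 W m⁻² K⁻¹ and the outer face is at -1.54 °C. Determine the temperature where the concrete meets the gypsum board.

Series thermal resistances, inner to outer:
  R_conv,in = 1/(hA) = 1/(8.00·41.1) = 0.003041 K/W
  R_concrete = L/(kA) = 0.264/(1.31·41.1) = 0.004903 K/W
  R_gypsum board = L/(kA) = 0.120/(0.191·41.1) = 0.01529 K/W
  R_common brick = L/(kA) = 0.0355/(0.707·41.1) = 0.001222 K/W
ΣR = 0.003041 + 0.004903 + 0.01529 + 0.001222 = 0.02446 K/W
Q = ΔT/ΣR = (20.2 °C − -1.54 °C)/0.02446 = 888.8 W
From the inner boundary to the concrete/gypsum board interface, ΣR_partial = 0.007944 K/W.
T_interface = T_in − Q·ΣR_partial = 20.2 °C − (888.8)(0.007944) = 13.1 °C

T = 13.1 °C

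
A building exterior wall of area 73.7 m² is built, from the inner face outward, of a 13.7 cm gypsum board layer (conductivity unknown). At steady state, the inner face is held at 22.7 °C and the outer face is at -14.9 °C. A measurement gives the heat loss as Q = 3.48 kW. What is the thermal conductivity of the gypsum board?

ΣR = ΔT/Q = |22.7 − -14.9|/3480 = 0.01080 K/W
L/(kA) = 0.01080 ⇒ k = 0.137/(0.01080·73.7) = 0.172 W/m·K

k = 0.172 W/m·K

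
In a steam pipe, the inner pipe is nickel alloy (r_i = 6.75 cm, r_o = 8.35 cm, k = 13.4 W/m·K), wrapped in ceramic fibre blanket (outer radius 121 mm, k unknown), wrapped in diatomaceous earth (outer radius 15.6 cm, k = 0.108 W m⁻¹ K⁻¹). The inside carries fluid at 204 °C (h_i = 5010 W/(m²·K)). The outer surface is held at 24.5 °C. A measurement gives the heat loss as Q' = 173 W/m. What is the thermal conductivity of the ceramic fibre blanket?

k = 0.0894 W/m·K

ΣR = ΔT/Q' = |204 − 24.5|/173 = 1.038 m·K/W
Known resistances:
  R'_conv,in = 1/(2πr h) = 1/(2π·0.0675·5010) = 4.706×10^-4 m·K/W
  R'_nickel alloy = ln(0.0835/0.0675)/(2πk) = 0.2127/(2π·13.4) = 0.002527 m·K/W
  R'_diatomaceous earth = ln(0.156/0.121)/(2πk) = 0.2541/(2π·0.108) = 0.3744 m·K/W
R_ceramic fibre blanket = ΣR − ΣR_known = 1.038 − 0.3774 = 0.6606 m·K/W
ln(r₂/r₁)/(2πk) = 0.6606 ⇒ k = 0.3709/(2π·0.6606) = 0.0894 W/m·K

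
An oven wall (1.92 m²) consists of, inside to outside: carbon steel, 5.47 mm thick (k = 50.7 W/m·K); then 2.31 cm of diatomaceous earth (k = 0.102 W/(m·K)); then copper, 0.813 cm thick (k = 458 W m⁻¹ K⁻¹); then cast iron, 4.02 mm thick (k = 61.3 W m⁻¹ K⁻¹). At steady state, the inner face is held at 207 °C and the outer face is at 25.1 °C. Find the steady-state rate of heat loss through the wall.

Q = 1540 W

Series thermal resistances, inner to outer:
  R_carbon steel = L/(kA) = 0.00547/(50.7·1.92) = 5.619×10^-5 K/W
  R_diatomaceous earth = L/(kA) = 0.0231/(0.102·1.92) = 0.1180 K/W
  R_copper = L/(kA) = 0.00813/(458·1.92) = 9.245×10^-6 K/W
  R_cast iron = L/(kA) = 0.00402/(61.3·1.92) = 3.416×10^-5 K/W
ΣR = 5.619×10^-5 + 0.1180 + 9.245×10^-6 + 3.416×10^-5 = 0.1181 K/W
Q = ΔT/ΣR = (207 °C − 25.1 °C)/0.1181 = 1540 W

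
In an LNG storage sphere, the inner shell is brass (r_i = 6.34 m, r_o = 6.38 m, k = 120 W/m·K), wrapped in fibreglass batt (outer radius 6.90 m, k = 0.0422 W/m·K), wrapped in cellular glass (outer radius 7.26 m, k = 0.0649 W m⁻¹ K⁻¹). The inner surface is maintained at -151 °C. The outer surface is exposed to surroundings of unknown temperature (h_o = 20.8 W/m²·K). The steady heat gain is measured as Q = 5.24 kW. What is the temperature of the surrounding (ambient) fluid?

Sum the resistances:
  R_brass = (1/6.34 − 1/6.38)/(4πk) = 9.889×10^-4/(4π·120) = 6.558×10^-7 K/W
  R_fibreglass batt = (1/6.38 − 1/6.90)/(4πk) = 0.01181/(4π·0.0422) = 0.02227 K/W
  R_cellular glass = (1/6.90 − 1/7.26)/(4πk) = 0.007186/(4π·0.0649) = 0.008812 K/W
  R_conv,out = 1/(4πr²h) = 1/(4π·7.26²·20.8) = 7.259×10^-5 K/W
ΣR = 0.03116 K/W
ΔT = Q·ΣR = 5240 × 0.03116 = 163.3 K
Heat flows inward, so T_out = T_in + ΔT = -151 + 163.3 = 12.3 °C

T_out = 12.3 °C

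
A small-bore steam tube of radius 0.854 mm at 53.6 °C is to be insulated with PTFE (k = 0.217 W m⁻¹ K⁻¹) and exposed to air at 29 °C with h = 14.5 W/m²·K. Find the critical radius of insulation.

For a cylinder, r_cr = k_ins/h = 0.217/14.5 = 0.0150 m = 1.50 cm

r_cr = 1.50 cm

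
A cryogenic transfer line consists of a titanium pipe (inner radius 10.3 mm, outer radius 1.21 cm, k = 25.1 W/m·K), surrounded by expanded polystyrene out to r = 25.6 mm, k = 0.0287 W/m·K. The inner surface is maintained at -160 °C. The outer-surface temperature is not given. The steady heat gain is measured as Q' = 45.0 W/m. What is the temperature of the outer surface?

Sum the resistances:
  R'_titanium = ln(0.0121/0.0103)/(2πk) = 0.1611/(2π·25.1) = 0.001021 m·K/W
  R'_expanded polystyrene = ln(0.0256/0.0121)/(2πk) = 0.7494/(2π·0.0287) = 4.156 m·K/W
ΣR = 4.157 m·K/W
ΔT = Q'·ΣR = 45.0 × 4.157 = 187.1 K
Heat flows inward, so T_out = T_in + ΔT = -160 + 187.1 = 27.1 °C

T_out = 27.1 °C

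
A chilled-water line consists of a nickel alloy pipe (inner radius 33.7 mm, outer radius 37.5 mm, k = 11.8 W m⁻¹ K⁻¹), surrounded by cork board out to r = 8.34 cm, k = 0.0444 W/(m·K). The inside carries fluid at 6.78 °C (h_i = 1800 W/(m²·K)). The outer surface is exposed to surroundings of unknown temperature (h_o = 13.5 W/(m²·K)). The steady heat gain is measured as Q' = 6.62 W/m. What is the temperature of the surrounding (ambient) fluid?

Series resistances:
  R'_conv,in = 1/(2πr h) = 1/(2π·0.0337·1800) = 0.002624 m·K/W
  R'_nickel alloy = ln(0.0375/0.0337)/(2πk) = 0.1068/(2π·11.8) = 0.001441 m·K/W
  R'_cork board = ln(0.0834/0.0375)/(2πk) = 0.7993/(2π·0.0444) = 2.865 m·K/W
  R'_conv,out = 1/(2πr h) = 1/(2π·0.0834·13.5) = 0.1414 m·K/W
ΣR = 3.011 m·K/W
ΔT = Q'·ΣR = 6.62 × 3.011 = 19.93 K
Heat flows inward, so T_out = T_in + ΔT = 6.78 + 19.93 = 26.7 °C

T_out = 26.7 °C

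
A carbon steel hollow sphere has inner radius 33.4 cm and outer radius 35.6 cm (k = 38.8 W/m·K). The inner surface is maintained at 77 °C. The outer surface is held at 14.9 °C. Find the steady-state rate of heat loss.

Q = 164 kW

Q = 4πk·ΔT/(1/r₁ − 1/r₂) = 4π × 38.8 × 62.1 / (1/0.334 − 1/0.356) = 1.64×10^5 W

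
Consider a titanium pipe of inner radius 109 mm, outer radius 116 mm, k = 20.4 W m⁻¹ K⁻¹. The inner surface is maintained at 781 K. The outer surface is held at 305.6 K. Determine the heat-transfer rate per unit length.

Q' = 979 kW/m

Q' = 2πk·ΔT/ln(r₂/r₁) = 2π × 20.4 × 475.4 / ln(0.116/0.109) = 9.79×10^5 W/m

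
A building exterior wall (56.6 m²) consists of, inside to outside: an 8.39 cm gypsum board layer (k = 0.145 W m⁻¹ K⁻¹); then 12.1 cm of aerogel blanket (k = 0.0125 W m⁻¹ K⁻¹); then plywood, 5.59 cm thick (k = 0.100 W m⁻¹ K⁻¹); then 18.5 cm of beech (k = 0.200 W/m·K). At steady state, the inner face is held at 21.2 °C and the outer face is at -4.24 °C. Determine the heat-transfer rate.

Series thermal resistances, inner to outer:
  R_gypsum board = L/(kA) = 0.0839/(0.145·56.6) = 0.01022 K/W
  R_aerogel blanket = L/(kA) = 0.121/(0.0125·56.6) = 0.1710 K/W
  R_plywood = L/(kA) = 0.0559/(0.100·56.6) = 0.009876 K/W
  R_beech = L/(kA) = 0.185/(0.200·56.6) = 0.01634 K/W
ΣR = 0.01022 + 0.1710 + 0.009876 + 0.01634 = 0.2074 K/W
Q = ΔT/ΣR = (21.2 °C − -4.24 °C)/0.2074 = 123 W

Q = 123 W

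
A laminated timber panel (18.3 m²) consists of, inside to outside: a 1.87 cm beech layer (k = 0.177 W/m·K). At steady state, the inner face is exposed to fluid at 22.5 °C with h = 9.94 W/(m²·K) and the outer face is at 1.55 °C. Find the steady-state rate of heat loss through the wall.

Q = 1860 W

Resistance network (inner→outer):
  R_conv,in = 1/(hA) = 1/(9.94·18.3) = 0.005497 K/W
  R_beech = L/(kA) = 0.0187/(0.177·18.3) = 0.005773 K/W
ΣR = 0.005497 + 0.005773 = 0.01127 K/W
Q = ΔT/ΣR = (22.5 °C − 1.55 °C)/0.01127 = 1860 W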